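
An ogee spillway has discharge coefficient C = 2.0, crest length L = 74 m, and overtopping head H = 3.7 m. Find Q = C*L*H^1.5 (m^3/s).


Q = 2.0 * 74 * 3.7^1.5 = 1053.3296 m^3/s


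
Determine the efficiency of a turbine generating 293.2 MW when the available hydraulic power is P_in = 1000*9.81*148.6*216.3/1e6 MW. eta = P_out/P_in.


P_in = 1000 * 9.81 * 148.6 * 216.3 / 1e6 = 315.3148 MW
eta = 293.2 / 315.3148 = 0.9299


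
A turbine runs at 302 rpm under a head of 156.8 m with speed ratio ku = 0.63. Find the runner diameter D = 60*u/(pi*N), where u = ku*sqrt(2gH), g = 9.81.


u = 0.63 * sqrt(2*9.81*156.8) = 34.9432 m/s
D = 60 * 34.9432 / (pi * 302) = 2.2098 m


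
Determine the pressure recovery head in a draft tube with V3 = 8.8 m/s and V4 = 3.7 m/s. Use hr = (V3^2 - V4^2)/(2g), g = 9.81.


hr = (8.8^2 - 3.7^2) / (2*9.81) = 3.2492 m


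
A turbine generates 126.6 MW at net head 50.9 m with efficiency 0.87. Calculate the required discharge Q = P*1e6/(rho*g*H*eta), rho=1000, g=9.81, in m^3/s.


Q = 126.6 * 1e6 / (1000 * 9.81 * 50.9 * 0.87) = 291.4256 m^3/s


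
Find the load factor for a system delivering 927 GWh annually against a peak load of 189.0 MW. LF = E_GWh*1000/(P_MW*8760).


LF = 927 * 1000 / (189.0 * 8760) = 0.5599


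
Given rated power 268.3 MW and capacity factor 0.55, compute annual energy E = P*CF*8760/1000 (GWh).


E = 268.3 * 0.55 * 8760 / 1000 = 1292.6694 GWh


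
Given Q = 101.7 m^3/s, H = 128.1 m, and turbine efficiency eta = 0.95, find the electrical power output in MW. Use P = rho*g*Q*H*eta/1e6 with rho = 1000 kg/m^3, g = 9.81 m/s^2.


P = 1000 * 9.81 * 101.7 * 128.1 * 0.95 / 1e6 = 121.4123 MW


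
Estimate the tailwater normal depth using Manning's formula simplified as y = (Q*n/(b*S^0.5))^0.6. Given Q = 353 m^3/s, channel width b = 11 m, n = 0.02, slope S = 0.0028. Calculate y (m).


y = (353 * 0.02 / (11 * 0.0028^0.5))^0.6 = 4.4699 m


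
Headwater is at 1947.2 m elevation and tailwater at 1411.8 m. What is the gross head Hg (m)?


Hg = 1947.2 - 1411.8 = 535.4000 m


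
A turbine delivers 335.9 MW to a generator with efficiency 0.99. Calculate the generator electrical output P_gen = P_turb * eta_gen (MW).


P_gen = 335.9 * 0.99 = 332.5410 MW


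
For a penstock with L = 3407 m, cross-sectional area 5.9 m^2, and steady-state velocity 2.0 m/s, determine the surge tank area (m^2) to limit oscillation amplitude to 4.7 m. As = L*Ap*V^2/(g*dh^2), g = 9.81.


As = 3407 * 5.9 * 2.0^2 / (9.81 * 4.7^2) = 371.0389 m^2


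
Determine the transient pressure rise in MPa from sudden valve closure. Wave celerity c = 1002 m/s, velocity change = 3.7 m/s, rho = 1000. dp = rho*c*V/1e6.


dp = 1000 * 1002 * 3.7 / 1e6 = 3.7074 MPa


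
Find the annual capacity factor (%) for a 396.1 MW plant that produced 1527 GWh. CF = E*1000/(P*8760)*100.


CF = 1527 * 1000 / (396.1 * 8760) * 100 = 44.0078 %


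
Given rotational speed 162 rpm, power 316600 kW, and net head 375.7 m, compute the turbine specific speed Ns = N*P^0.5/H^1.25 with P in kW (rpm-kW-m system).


Ns = 162 * 316600^0.5 / 375.7^1.25 = 55.1085


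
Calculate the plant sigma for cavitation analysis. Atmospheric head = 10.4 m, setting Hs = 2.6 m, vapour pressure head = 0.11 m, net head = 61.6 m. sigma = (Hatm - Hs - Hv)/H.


sigma = (10.4 - 2.6 - 0.11) / 61.6 = 0.1248


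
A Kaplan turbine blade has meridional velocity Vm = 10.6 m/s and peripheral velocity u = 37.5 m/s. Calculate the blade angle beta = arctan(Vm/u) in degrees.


beta = arctan(10.6 / 37.5) = 15.7838 degrees


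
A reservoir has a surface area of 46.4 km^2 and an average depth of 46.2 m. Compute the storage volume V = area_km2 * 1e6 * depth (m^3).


V = 46.4 * 1e6 * 46.2 = 2.1437e+09 m^3


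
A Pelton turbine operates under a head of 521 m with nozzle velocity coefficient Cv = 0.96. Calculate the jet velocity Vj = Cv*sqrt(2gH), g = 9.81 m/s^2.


Vj = 0.96 * sqrt(2*9.81*521) = 97.0598 m/s


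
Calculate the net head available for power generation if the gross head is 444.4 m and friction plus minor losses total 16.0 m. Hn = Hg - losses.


Hn = 444.4 - 16.0 = 428.4000 m


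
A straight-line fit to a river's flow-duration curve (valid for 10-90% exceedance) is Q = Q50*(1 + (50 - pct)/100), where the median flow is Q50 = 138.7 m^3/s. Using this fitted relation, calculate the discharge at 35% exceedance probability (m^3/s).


Q = 138.7 * (1 + (50 - 35)/100) = 159.5050 m^3/s


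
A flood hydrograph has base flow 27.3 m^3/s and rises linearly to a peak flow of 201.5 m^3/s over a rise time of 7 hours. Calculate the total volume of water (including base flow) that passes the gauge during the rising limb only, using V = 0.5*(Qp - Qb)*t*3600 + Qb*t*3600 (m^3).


V = 0.5*(201.5 - 27.3)*7*3600 + 27.3*7*3600 = 2.8829e+06 m^3


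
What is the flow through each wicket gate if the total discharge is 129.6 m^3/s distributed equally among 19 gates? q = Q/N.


q = 129.6 / 19 = 6.8211 m^3/s


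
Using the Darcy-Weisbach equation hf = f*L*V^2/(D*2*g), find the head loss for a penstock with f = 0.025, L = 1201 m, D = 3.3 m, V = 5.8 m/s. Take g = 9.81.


hf = 0.025 * 1201 * 5.8^2 / (3.3 * 2 * 9.81) = 15.6001 m


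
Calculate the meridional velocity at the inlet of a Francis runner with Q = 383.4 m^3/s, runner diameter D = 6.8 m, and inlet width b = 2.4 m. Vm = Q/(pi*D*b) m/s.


Vm = 383.4 / (pi * 6.8 * 2.4) = 7.4779 m/s


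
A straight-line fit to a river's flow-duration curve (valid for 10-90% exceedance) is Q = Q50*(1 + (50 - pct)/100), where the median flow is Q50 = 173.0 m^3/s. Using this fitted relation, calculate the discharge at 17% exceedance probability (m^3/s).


Q = 173.0 * (1 + (50 - 17)/100) = 230.0900 m^3/s


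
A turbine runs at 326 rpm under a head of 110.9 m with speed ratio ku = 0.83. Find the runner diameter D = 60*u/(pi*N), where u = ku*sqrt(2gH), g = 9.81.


u = 0.83 * sqrt(2*9.81*110.9) = 38.7163 m/s
D = 60 * 38.7163 / (pi * 326) = 2.2682 m


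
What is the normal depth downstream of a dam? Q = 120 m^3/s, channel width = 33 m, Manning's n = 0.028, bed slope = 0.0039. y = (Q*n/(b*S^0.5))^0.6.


y = (120 * 0.028 / (33 * 0.0039^0.5))^0.6 = 1.3408 m


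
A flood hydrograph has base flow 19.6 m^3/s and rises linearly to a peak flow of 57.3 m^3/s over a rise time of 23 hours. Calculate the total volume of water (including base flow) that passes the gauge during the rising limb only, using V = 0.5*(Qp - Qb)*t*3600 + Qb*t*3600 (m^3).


V = 0.5*(57.3 - 19.6)*23*3600 + 19.6*23*3600 = 3.1837e+06 m^3


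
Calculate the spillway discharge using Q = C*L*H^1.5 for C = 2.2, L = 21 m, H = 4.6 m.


Q = 2.2 * 21 * 4.6^1.5 = 455.8046 m^3/s


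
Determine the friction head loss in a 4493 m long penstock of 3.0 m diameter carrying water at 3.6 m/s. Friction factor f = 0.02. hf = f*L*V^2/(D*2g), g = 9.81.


hf = 0.02 * 4493 * 3.6^2 / (3.0 * 2 * 9.81) = 19.7857 m


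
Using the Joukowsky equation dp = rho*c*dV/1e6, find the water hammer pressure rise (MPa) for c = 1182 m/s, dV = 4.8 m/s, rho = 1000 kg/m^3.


dp = 1000 * 1182 * 4.8 / 1e6 = 5.6736 MPa


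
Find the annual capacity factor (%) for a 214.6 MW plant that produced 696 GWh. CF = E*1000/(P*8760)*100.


CF = 696 * 1000 / (214.6 * 8760) * 100 = 37.0233 %


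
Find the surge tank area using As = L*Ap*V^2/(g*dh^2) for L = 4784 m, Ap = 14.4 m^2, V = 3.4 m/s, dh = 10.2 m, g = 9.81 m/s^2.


As = 4784 * 14.4 * 3.4^2 / (9.81 * 10.2^2) = 780.2650 m^2


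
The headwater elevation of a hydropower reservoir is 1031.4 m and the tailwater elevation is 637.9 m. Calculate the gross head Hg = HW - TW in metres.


Hg = 1031.4 - 637.9 = 393.5000 m


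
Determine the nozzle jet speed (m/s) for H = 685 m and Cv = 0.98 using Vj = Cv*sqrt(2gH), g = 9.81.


Vj = 0.98 * sqrt(2*9.81*685) = 113.6111 m/s


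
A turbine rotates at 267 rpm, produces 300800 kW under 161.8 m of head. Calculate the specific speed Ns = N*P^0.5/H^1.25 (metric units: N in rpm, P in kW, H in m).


Ns = 267 * 300800^0.5 / 161.8^1.25 = 253.7623


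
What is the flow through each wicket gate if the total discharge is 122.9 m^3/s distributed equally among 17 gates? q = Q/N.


q = 122.9 / 17 = 7.2294 m^3/s


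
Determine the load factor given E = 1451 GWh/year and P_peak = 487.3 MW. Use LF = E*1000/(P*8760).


LF = 1451 * 1000 / (487.3 * 8760) = 0.3399


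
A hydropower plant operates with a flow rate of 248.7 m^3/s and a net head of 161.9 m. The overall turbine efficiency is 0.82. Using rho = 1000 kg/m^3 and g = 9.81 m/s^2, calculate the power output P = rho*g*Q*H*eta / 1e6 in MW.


P = 1000 * 9.81 * 248.7 * 161.9 * 0.82 / 1e6 = 323.8959 MW


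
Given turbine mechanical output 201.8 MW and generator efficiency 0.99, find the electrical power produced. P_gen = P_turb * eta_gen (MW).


P_gen = 201.8 * 0.99 = 199.7820 MW


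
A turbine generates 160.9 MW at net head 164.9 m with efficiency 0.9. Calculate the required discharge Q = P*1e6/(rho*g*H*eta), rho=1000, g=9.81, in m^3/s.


Q = 160.9 * 1e6 / (1000 * 9.81 * 164.9 * 0.9) = 110.5157 m^3/s


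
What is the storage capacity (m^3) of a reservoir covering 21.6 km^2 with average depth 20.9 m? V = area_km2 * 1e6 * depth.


V = 21.6 * 1e6 * 20.9 = 4.5144e+08 m^3


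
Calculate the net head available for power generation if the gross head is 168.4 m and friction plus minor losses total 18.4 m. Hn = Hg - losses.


Hn = 168.4 - 18.4 = 150.0000 m


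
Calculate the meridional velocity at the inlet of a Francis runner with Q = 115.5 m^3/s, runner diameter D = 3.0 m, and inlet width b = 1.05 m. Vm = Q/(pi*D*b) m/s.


Vm = 115.5 / (pi * 3.0 * 1.05) = 11.6714 m/s


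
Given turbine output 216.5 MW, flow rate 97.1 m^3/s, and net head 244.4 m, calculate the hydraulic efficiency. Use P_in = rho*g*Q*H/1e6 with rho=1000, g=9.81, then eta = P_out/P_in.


P_in = 1000 * 9.81 * 97.1 * 244.4 / 1e6 = 232.8035 MW
eta = 216.5 / 232.8035 = 0.9300


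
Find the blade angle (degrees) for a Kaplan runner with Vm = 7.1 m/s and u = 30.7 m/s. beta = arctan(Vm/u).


beta = arctan(7.1 / 30.7) = 13.0219 degrees


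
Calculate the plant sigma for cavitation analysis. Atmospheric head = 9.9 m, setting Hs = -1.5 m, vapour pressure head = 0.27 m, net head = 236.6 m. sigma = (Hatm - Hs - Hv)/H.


sigma = (9.9 - (-1.5) - 0.27) / 236.6 = 0.0470


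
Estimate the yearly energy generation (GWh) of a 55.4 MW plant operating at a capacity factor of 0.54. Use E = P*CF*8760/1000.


E = 55.4 * 0.54 * 8760 / 1000 = 262.0642 GWh


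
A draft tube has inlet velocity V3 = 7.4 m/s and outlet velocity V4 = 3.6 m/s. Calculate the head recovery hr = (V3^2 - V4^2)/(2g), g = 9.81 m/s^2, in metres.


hr = (7.4^2 - 3.6^2) / (2*9.81) = 2.1305 m


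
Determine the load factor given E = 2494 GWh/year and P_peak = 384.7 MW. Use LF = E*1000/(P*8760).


LF = 2494 * 1000 / (384.7 * 8760) = 0.7401


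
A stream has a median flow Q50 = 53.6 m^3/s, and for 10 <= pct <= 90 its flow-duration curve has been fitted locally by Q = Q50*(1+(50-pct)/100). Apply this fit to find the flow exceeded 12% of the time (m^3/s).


Q = 53.6 * (1 + (50 - 12)/100) = 73.9680 m^3/s


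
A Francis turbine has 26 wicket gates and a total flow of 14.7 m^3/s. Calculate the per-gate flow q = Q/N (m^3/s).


q = 14.7 / 26 = 0.5654 m^3/s


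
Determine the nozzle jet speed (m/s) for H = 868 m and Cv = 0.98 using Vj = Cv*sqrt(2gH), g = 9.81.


Vj = 0.98 * sqrt(2*9.81*868) = 127.8897 m/s


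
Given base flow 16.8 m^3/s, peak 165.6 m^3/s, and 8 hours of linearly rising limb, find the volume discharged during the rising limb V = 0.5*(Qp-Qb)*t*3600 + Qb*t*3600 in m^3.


V = 0.5*(165.6 - 16.8)*8*3600 + 16.8*8*3600 = 2.6266e+06 m^3


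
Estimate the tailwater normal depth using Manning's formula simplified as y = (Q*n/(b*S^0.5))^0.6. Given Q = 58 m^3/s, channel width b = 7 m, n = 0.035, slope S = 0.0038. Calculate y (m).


y = (58 * 0.035 / (7 * 0.0038^0.5))^0.6 = 2.5322 m


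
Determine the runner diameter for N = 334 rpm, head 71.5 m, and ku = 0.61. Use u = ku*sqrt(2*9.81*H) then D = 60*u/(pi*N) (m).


u = 0.61 * sqrt(2*9.81*71.5) = 22.8472 m/s
D = 60 * 22.8472 / (pi * 334) = 1.3064 m


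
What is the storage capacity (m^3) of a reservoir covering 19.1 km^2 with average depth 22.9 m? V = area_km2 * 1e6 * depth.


V = 19.1 * 1e6 * 22.9 = 4.3739e+08 m^3


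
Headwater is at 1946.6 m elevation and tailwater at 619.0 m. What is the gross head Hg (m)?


Hg = 1946.6 - 619.0 = 1327.6000 m


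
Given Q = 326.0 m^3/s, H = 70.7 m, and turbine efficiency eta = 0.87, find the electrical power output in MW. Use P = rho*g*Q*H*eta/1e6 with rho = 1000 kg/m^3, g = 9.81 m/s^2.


P = 1000 * 9.81 * 326.0 * 70.7 * 0.87 / 1e6 = 196.7095 MW


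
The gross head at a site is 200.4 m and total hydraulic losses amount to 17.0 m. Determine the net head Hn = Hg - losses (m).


Hn = 200.4 - 17.0 = 183.4000 m


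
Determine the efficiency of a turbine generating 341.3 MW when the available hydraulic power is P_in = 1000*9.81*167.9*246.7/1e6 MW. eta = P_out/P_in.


P_in = 1000 * 9.81 * 167.9 * 246.7 / 1e6 = 406.3393 MW
eta = 341.3 / 406.3393 = 0.8399


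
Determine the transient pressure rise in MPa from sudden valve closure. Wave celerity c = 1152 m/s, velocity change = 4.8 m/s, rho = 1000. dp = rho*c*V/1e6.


dp = 1000 * 1152 * 4.8 / 1e6 = 5.5296 MPa


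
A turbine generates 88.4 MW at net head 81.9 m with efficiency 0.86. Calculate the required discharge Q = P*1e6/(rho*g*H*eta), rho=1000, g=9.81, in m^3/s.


Q = 88.4 * 1e6 / (1000 * 9.81 * 81.9 * 0.86) = 127.9384 m^3/s


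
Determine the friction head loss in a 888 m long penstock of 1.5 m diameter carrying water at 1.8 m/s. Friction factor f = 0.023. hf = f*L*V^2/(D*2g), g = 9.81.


hf = 0.023 * 888 * 1.8^2 / (1.5 * 2 * 9.81) = 2.2485 m


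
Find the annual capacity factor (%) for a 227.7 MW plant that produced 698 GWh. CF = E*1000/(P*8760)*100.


CF = 698 * 1000 / (227.7 * 8760) * 100 = 34.9936 %


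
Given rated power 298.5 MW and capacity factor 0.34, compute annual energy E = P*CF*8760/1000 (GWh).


E = 298.5 * 0.34 * 8760 / 1000 = 889.0524 GWh


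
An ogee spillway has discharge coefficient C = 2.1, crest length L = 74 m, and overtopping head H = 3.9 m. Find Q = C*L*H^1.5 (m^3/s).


Q = 2.1 * 74 * 3.9^1.5 = 1196.8726 m^3/s


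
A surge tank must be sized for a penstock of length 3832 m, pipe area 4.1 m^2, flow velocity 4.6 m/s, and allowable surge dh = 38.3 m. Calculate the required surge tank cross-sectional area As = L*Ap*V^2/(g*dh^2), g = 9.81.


As = 3832 * 4.1 * 4.6^2 / (9.81 * 38.3^2) = 23.1025 m^2


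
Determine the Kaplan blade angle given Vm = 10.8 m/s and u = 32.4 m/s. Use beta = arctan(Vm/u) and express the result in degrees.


beta = arctan(10.8 / 32.4) = 18.4349 degrees


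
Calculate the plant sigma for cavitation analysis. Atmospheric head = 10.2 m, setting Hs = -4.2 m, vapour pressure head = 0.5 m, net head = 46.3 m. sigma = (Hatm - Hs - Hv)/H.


sigma = (10.2 - (-4.2) - 0.5) / 46.3 = 0.3002


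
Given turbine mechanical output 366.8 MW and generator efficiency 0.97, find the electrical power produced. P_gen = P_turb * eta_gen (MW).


P_gen = 366.8 * 0.97 = 355.7960 MW


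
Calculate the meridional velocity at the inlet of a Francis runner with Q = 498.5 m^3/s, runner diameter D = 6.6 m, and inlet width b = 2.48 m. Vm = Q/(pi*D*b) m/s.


Vm = 498.5 / (pi * 6.6 * 2.48) = 9.6944 m/s


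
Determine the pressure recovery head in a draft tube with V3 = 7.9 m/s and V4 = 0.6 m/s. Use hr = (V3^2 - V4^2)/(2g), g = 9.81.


hr = (7.9^2 - 0.6^2) / (2*9.81) = 3.1626 m


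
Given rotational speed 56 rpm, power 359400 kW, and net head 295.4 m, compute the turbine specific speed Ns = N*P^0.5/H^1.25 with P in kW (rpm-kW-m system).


Ns = 56 * 359400^0.5 / 295.4^1.25 = 27.4135


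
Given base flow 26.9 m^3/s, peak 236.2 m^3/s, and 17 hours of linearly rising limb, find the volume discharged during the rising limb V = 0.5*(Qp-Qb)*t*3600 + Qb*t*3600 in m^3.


V = 0.5*(236.2 - 26.9)*17*3600 + 26.9*17*3600 = 8.0509e+06 m^3


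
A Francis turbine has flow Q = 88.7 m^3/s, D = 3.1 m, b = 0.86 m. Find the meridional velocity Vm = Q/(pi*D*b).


Vm = 88.7 / (pi * 3.1 * 0.86) = 10.5904 m/s


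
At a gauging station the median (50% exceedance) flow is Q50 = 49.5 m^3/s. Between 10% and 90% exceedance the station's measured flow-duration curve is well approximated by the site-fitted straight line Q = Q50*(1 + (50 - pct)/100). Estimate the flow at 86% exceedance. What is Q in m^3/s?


Q = 49.5 * (1 + (50 - 86)/100) = 31.6800 m^3/s


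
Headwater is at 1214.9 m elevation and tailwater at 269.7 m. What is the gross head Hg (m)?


Hg = 1214.9 - 269.7 = 945.2000 m


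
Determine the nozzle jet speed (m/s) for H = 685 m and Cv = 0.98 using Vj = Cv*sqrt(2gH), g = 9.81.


Vj = 0.98 * sqrt(2*9.81*685) = 113.6111 m/s


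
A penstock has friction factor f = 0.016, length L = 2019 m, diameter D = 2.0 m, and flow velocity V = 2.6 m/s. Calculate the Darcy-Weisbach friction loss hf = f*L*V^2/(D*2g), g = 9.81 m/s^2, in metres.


hf = 0.016 * 2019 * 2.6^2 / (2.0 * 2 * 9.81) = 5.5651 m


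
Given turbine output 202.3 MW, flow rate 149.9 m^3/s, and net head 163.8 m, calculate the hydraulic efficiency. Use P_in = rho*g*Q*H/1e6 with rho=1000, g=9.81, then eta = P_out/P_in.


P_in = 1000 * 9.81 * 149.9 * 163.8 / 1e6 = 240.8710 MW
eta = 202.3 / 240.8710 = 0.8399


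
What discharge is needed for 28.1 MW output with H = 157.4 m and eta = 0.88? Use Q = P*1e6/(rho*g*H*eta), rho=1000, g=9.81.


Q = 28.1 * 1e6 / (1000 * 9.81 * 157.4 * 0.88) = 20.6800 m^3/s


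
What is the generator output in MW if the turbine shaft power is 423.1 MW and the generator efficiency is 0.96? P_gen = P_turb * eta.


P_gen = 423.1 * 0.96 = 406.1760 MW


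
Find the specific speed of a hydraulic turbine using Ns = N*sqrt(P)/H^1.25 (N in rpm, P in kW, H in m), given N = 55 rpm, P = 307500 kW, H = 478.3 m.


Ns = 55 * 307500^0.5 / 478.3^1.25 = 13.6351


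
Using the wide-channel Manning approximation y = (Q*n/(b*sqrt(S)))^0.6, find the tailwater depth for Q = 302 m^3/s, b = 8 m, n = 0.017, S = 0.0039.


y = (302 * 0.017 / (8 * 0.0039^0.5))^0.6 = 4.0467 m


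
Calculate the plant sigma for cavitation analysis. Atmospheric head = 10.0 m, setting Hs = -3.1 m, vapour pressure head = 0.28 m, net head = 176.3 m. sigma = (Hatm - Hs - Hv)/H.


sigma = (10.0 - (-3.1) - 0.28) / 176.3 = 0.0727


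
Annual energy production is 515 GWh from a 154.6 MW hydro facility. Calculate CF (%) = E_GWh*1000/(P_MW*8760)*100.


CF = 515 * 1000 / (154.6 * 8760) * 100 = 38.0271 %


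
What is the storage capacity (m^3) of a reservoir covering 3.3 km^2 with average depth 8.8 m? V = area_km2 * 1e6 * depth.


V = 3.3 * 1e6 * 8.8 = 2.9040e+07 m^3


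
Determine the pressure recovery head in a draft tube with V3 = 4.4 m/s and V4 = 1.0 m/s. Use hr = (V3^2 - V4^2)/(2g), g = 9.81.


hr = (4.4^2 - 1.0^2) / (2*9.81) = 0.9358 m


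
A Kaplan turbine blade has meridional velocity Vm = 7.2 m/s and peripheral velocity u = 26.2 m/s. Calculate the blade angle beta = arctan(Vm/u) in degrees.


beta = arctan(7.2 / 26.2) = 15.3661 degrees


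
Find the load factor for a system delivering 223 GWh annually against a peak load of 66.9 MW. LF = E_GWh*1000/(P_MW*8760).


LF = 223 * 1000 / (66.9 * 8760) = 0.3805


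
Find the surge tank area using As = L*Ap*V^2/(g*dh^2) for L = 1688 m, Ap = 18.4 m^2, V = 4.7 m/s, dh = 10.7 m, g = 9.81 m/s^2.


As = 1688 * 18.4 * 4.7^2 / (9.81 * 10.7^2) = 610.8709 m^2


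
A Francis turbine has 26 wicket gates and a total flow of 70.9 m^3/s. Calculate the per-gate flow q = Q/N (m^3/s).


q = 70.9 / 26 = 2.7269 m^3/s


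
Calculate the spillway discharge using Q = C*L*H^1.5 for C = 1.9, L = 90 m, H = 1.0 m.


Q = 1.9 * 90 * 1.0^1.5 = 171.0000 m^3/s


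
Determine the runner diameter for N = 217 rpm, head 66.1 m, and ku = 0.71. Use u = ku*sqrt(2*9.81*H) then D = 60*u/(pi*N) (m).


u = 0.71 * sqrt(2*9.81*66.1) = 25.5687 m/s
D = 60 * 25.5687 / (pi * 217) = 2.2504 m


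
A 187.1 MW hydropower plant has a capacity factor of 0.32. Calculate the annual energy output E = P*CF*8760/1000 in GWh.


E = 187.1 * 0.32 * 8760 / 1000 = 524.4787 GWh


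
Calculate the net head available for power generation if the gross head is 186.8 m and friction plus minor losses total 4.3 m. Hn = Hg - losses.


Hn = 186.8 - 4.3 = 182.5000 m


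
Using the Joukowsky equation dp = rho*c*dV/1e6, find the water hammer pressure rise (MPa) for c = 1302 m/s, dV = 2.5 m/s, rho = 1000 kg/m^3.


dp = 1000 * 1302 * 2.5 / 1e6 = 3.2550 MPa


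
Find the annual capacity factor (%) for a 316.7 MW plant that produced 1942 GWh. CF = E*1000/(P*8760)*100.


CF = 1942 * 1000 / (316.7 * 8760) * 100 = 69.9998 %


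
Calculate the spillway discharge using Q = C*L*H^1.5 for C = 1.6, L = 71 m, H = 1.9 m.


Q = 1.6 * 71 * 1.9^1.5 = 297.5149 m^3/s


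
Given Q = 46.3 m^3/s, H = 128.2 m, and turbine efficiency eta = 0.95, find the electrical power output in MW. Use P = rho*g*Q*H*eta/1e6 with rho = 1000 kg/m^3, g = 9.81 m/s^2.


P = 1000 * 9.81 * 46.3 * 128.2 * 0.95 / 1e6 = 55.3174 MW


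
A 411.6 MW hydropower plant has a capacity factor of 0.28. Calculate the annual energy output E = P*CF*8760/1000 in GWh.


E = 411.6 * 0.28 * 8760 / 1000 = 1009.5725 GWh


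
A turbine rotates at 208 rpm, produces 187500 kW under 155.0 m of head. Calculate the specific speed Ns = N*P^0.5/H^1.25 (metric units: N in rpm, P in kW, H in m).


Ns = 208 * 187500^0.5 / 155.0^1.25 = 164.6832


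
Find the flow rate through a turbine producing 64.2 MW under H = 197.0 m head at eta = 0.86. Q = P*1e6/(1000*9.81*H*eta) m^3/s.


Q = 64.2 * 1e6 / (1000 * 9.81 * 197.0 * 0.86) = 38.6279 m^3/s


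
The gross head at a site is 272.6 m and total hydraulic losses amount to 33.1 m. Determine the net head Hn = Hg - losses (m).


Hn = 272.6 - 33.1 = 239.5000 m


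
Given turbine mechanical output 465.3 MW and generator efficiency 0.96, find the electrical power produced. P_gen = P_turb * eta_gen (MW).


P_gen = 465.3 * 0.96 = 446.6880 MW


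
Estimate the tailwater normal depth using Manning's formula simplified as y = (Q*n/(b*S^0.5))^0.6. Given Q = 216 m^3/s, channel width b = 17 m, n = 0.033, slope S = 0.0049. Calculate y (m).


y = (216 * 0.033 / (17 * 0.0049^0.5))^0.6 = 2.9272 m


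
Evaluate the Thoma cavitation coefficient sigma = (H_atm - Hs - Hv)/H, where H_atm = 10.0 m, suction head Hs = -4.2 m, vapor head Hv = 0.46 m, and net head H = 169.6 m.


sigma = (10.0 - (-4.2) - 0.46) / 169.6 = 0.0810


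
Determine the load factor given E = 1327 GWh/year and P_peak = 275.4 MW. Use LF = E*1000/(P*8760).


LF = 1327 * 1000 / (275.4 * 8760) = 0.5501


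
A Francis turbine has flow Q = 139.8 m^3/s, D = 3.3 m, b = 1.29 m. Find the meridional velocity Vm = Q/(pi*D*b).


Vm = 139.8 / (pi * 3.3 * 1.29) = 10.4533 m/s


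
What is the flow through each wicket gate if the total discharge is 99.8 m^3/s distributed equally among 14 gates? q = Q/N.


q = 99.8 / 14 = 7.1286 m^3/s


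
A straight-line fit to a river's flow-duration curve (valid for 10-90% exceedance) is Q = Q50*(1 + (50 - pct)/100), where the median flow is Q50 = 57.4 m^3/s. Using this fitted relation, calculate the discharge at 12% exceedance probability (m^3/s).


Q = 57.4 * (1 + (50 - 12)/100) = 79.2120 m^3/s


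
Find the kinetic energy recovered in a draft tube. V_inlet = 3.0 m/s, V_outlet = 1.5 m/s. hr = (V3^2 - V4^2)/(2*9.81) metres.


hr = (3.0^2 - 1.5^2) / (2*9.81) = 0.3440 m


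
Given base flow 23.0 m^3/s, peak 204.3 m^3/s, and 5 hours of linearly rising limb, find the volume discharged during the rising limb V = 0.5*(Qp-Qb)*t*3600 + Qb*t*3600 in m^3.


V = 0.5*(204.3 - 23.0)*5*3600 + 23.0*5*3600 = 2.0457e+06 m^3


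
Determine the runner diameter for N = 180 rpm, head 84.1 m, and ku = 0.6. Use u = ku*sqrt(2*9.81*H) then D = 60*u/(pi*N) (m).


u = 0.6 * sqrt(2*9.81*84.1) = 24.3724 m/s
D = 60 * 24.3724 / (pi * 180) = 2.5860 m


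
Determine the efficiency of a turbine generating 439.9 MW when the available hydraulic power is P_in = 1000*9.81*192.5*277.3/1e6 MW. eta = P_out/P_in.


P_in = 1000 * 9.81 * 192.5 * 277.3 / 1e6 = 523.6603 MW
eta = 439.9 / 523.6603 = 0.8400


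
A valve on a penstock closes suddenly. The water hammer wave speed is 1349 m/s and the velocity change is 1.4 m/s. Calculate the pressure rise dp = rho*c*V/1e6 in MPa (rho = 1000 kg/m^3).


dp = 1000 * 1349 * 1.4 / 1e6 = 1.8886 MPa


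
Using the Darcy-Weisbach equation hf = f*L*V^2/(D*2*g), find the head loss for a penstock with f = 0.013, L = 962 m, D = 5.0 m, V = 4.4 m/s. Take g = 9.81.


hf = 0.013 * 962 * 4.4^2 / (5.0 * 2 * 9.81) = 2.4681 m


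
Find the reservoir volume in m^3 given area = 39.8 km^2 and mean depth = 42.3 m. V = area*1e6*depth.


V = 39.8 * 1e6 * 42.3 = 1.6835e+09 m^3


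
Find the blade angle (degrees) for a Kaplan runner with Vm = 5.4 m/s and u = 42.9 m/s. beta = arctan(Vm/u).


beta = arctan(5.4 / 42.9) = 7.1743 degrees


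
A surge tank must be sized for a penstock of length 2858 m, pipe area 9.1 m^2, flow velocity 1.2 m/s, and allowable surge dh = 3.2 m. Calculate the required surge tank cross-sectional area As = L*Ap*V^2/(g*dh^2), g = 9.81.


As = 2858 * 9.1 * 1.2^2 / (9.81 * 3.2^2) = 372.8182 m^2


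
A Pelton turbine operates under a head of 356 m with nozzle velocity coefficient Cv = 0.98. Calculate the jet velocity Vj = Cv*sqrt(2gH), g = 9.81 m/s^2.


Vj = 0.98 * sqrt(2*9.81*356) = 81.9031 m/s


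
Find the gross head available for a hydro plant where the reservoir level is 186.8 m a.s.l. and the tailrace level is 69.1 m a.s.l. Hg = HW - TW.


Hg = 186.8 - 69.1 = 117.7000 m


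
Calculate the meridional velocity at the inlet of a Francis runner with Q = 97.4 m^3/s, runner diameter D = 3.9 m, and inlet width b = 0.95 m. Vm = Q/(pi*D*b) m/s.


Vm = 97.4 / (pi * 3.9 * 0.95) = 8.3680 m/s


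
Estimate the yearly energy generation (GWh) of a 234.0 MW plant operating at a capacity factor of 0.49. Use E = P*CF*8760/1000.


E = 234.0 * 0.49 * 8760 / 1000 = 1004.4216 GWh


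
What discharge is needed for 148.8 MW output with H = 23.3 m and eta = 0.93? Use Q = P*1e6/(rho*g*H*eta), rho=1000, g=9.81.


Q = 148.8 * 1e6 / (1000 * 9.81 * 23.3 * 0.93) = 699.9952 m^3/s


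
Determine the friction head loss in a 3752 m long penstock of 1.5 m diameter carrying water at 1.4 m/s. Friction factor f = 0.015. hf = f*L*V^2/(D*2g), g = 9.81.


hf = 0.015 * 3752 * 1.4^2 / (1.5 * 2 * 9.81) = 3.7482 m


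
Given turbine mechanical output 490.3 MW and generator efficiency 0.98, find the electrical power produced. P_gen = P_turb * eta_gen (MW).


P_gen = 490.3 * 0.98 = 480.4940 MW


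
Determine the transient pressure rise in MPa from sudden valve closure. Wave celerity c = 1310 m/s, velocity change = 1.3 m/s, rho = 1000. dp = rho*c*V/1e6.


dp = 1000 * 1310 * 1.3 / 1e6 = 1.7030 MPa


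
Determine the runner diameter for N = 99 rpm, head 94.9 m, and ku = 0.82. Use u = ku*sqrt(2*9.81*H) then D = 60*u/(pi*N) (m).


u = 0.82 * sqrt(2*9.81*94.9) = 35.3831 m/s
D = 60 * 35.3831 / (pi * 99) = 6.8259 m


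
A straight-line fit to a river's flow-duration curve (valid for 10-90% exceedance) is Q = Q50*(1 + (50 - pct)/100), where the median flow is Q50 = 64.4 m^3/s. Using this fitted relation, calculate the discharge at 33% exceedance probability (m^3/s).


Q = 64.4 * (1 + (50 - 33)/100) = 75.3480 m^3/s


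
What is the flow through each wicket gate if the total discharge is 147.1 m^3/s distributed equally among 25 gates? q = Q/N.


q = 147.1 / 25 = 5.8840 m^3/s


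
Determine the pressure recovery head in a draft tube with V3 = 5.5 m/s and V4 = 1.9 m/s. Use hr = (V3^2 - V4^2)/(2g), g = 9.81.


hr = (5.5^2 - 1.9^2) / (2*9.81) = 1.3578 m


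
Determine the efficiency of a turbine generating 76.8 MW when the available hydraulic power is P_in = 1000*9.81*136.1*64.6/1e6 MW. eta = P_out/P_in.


P_in = 1000 * 9.81 * 136.1 * 64.6 / 1e6 = 86.2501 MW
eta = 76.8 / 86.2501 = 0.8904


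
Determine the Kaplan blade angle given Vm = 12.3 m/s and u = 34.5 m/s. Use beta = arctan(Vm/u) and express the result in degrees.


beta = arctan(12.3 / 34.5) = 19.6223 degrees


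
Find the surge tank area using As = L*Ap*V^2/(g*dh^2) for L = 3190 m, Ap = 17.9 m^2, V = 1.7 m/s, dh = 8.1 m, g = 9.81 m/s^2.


As = 3190 * 17.9 * 1.7^2 / (9.81 * 8.1^2) = 256.3908 m^2


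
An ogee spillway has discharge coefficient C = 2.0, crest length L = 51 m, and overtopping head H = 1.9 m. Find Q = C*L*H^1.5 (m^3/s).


Q = 2.0 * 51 * 1.9^1.5 = 267.1349 m^3/s


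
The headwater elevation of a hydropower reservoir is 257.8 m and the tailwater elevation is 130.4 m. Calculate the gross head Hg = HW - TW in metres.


Hg = 257.8 - 130.4 = 127.4000 m


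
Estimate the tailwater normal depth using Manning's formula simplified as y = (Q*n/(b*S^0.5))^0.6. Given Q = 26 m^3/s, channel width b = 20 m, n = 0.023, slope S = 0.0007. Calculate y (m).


y = (26 * 0.023 / (20 * 0.0007^0.5))^0.6 = 1.0762 m


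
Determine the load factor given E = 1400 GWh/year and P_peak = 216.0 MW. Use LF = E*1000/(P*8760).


LF = 1400 * 1000 / (216.0 * 8760) = 0.7399


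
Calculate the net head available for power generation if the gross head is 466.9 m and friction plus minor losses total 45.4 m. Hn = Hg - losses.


Hn = 466.9 - 45.4 = 421.5000 m


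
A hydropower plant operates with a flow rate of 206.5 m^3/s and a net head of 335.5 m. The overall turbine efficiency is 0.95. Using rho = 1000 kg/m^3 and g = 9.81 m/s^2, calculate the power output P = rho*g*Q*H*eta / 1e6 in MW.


P = 1000 * 9.81 * 206.5 * 335.5 * 0.95 / 1e6 = 645.6619 MW


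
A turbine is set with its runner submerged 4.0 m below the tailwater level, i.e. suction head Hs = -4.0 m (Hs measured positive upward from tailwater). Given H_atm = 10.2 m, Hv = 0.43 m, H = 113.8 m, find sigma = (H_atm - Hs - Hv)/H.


sigma = (10.2 - (-4.0) - 0.43) / 113.8 = 0.1210


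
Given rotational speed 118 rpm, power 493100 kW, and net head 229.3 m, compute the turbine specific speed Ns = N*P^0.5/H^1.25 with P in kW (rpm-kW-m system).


Ns = 118 * 493100^0.5 / 229.3^1.25 = 92.8634


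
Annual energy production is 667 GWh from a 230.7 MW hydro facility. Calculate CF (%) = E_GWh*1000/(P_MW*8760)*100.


CF = 667 * 1000 / (230.7 * 8760) * 100 = 33.0046 %


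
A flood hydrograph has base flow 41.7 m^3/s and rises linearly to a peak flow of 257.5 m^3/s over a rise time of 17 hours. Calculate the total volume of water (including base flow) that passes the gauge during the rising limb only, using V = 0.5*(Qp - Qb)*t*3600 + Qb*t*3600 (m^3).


V = 0.5*(257.5 - 41.7)*17*3600 + 41.7*17*3600 = 9.1555e+06 m^3


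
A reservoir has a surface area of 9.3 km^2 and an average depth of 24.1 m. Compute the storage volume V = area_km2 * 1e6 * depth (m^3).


V = 9.3 * 1e6 * 24.1 = 2.2413e+08 m^3


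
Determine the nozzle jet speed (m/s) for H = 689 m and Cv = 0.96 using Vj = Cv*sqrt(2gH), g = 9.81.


Vj = 0.96 * sqrt(2*9.81*689) = 111.6170 m/s


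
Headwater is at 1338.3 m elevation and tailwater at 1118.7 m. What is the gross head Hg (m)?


Hg = 1338.3 - 1118.7 = 219.6000 m


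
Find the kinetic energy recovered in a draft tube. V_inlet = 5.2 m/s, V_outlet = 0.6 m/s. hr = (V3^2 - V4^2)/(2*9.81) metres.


hr = (5.2^2 - 0.6^2) / (2*9.81) = 1.3598 m


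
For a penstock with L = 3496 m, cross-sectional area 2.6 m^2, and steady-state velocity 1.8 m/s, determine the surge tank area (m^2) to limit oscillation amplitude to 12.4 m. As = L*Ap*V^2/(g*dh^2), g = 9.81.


As = 3496 * 2.6 * 1.8^2 / (9.81 * 12.4^2) = 19.5244 m^2


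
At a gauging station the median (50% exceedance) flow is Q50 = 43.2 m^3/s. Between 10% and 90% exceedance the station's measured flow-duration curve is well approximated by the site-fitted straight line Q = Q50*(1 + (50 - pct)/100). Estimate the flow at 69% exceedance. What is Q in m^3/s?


Q = 43.2 * (1 + (50 - 69)/100) = 34.9920 m^3/s


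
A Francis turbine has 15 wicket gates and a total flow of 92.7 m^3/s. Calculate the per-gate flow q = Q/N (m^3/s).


q = 92.7 / 15 = 6.1800 m^3/s


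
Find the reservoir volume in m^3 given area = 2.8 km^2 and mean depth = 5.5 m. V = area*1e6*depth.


V = 2.8 * 1e6 * 5.5 = 1.5400e+07 m^3


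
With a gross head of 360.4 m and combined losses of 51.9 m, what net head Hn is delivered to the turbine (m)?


Hn = 360.4 - 51.9 = 308.5000 m


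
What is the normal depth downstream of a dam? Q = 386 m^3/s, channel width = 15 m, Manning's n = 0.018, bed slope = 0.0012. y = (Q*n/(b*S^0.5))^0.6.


y = (386 * 0.018 / (15 * 0.0012^0.5))^0.6 = 4.7392 m


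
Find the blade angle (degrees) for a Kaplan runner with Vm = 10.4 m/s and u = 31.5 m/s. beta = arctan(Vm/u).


beta = arctan(10.4 / 31.5) = 18.2711 degrees


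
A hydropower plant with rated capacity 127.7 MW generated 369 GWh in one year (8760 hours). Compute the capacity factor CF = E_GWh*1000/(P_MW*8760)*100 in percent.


CF = 369 * 1000 / (127.7 * 8760) * 100 = 32.9861 %


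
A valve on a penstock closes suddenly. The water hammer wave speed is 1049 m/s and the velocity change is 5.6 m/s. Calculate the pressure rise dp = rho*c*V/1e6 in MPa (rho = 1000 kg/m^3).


dp = 1000 * 1049 * 5.6 / 1e6 = 5.8744 MPa


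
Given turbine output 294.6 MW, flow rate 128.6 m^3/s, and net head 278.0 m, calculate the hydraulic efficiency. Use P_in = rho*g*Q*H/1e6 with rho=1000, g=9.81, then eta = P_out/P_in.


P_in = 1000 * 9.81 * 128.6 * 278.0 / 1e6 = 350.7153 MW
eta = 294.6 / 350.7153 = 0.8400


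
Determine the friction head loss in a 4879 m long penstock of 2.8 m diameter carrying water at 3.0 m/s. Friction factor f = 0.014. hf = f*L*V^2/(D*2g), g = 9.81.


hf = 0.014 * 4879 * 3.0^2 / (2.8 * 2 * 9.81) = 11.1904 m


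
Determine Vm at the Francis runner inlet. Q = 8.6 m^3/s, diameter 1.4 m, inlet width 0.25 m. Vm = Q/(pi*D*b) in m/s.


Vm = 8.6 / (pi * 1.4 * 0.25) = 7.8213 m/s


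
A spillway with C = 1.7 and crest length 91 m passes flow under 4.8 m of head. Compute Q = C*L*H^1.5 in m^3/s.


Q = 1.7 * 91 * 4.8^1.5 = 1626.8674 m^3/s


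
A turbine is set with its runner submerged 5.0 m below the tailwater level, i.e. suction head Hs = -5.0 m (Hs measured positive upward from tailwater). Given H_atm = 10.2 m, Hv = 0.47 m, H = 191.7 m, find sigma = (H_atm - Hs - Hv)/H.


sigma = (10.2 - (-5.0) - 0.47) / 191.7 = 0.0768


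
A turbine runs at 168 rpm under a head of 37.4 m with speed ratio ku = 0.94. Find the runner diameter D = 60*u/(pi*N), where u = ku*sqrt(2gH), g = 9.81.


u = 0.94 * sqrt(2*9.81*37.4) = 25.4632 m/s
D = 60 * 25.4632 / (pi * 168) = 2.8947 m


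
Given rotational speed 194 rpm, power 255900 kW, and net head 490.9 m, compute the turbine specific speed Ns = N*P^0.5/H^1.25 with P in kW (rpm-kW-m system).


Ns = 194 * 255900^0.5 / 490.9^1.25 = 42.4713


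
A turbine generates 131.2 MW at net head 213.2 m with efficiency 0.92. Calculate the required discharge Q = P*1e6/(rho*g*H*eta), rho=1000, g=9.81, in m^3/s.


Q = 131.2 * 1e6 / (1000 * 9.81 * 213.2 * 0.92) = 68.1851 m^3/s


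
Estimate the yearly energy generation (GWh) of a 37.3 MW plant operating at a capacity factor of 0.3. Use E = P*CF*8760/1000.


E = 37.3 * 0.3 * 8760 / 1000 = 98.0244 GWh


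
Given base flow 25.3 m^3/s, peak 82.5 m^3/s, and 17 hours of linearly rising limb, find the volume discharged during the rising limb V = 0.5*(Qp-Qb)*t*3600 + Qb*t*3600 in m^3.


V = 0.5*(82.5 - 25.3)*17*3600 + 25.3*17*3600 = 3.2987e+06 m^3


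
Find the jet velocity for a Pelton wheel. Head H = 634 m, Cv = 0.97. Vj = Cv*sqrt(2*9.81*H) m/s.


Vj = 0.97 * sqrt(2*9.81*634) = 108.1847 m/s


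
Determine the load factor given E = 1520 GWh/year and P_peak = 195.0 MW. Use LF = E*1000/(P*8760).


LF = 1520 * 1000 / (195.0 * 8760) = 0.8898


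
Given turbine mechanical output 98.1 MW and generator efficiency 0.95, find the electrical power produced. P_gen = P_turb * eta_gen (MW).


P_gen = 98.1 * 0.95 = 93.1950 MW


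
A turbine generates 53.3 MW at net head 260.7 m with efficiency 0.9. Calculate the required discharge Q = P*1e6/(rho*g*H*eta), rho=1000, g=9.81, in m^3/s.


Q = 53.3 * 1e6 / (1000 * 9.81 * 260.7 * 0.9) = 23.1566 m^3/s


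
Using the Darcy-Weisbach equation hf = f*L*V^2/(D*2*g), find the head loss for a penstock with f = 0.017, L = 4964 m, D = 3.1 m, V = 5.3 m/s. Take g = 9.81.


hf = 0.017 * 4964 * 5.3^2 / (3.1 * 2 * 9.81) = 38.9737 m


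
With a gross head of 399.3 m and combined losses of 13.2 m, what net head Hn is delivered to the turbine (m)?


Hn = 399.3 - 13.2 = 386.1000 m


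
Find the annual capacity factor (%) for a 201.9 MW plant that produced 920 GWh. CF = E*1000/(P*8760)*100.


CF = 920 * 1000 / (201.9 * 8760) * 100 = 52.0173 %


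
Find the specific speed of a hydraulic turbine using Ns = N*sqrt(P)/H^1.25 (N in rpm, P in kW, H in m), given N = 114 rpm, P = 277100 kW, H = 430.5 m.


Ns = 114 * 277100^0.5 / 430.5^1.25 = 30.6025


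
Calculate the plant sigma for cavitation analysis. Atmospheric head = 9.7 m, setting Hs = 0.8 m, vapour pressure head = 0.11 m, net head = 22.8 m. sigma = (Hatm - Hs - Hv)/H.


sigma = (9.7 - 0.8 - 0.11) / 22.8 = 0.3855


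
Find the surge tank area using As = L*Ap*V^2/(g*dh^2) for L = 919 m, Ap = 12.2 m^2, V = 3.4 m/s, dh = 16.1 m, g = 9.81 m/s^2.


As = 919 * 12.2 * 3.4^2 / (9.81 * 16.1^2) = 50.9697 m^2


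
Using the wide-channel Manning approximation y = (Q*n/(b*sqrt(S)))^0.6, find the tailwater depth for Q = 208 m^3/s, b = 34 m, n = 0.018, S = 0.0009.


y = (208 * 0.018 / (34 * 0.0009^0.5))^0.6 = 2.1819 m


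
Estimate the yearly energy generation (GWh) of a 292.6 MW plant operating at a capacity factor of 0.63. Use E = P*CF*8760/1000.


E = 292.6 * 0.63 * 8760 / 1000 = 1614.8009 GWh


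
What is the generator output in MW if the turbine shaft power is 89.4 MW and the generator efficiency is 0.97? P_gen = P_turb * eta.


P_gen = 89.4 * 0.97 = 86.7180 MW


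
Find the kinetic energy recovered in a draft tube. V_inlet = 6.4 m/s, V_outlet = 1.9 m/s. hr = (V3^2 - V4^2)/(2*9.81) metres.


hr = (6.4^2 - 1.9^2) / (2*9.81) = 1.9037 m


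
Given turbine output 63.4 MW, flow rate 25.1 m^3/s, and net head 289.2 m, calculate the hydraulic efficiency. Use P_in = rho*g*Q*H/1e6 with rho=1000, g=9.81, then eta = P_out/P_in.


P_in = 1000 * 9.81 * 25.1 * 289.2 / 1e6 = 71.2100 MW
eta = 63.4 / 71.2100 = 0.8903


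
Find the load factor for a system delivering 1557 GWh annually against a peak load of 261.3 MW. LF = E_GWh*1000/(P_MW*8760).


LF = 1557 * 1000 / (261.3 * 8760) = 0.6802


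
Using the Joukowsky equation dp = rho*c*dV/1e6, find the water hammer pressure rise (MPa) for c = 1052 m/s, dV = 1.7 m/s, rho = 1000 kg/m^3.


dp = 1000 * 1052 * 1.7 / 1e6 = 1.7884 MPa


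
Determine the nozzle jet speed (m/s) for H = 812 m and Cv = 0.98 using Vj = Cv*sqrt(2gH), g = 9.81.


Vj = 0.98 * sqrt(2*9.81*812) = 123.6954 m/s


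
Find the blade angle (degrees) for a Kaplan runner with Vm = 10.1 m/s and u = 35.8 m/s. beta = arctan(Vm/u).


beta = arctan(10.1 / 35.8) = 15.7550 degrees
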